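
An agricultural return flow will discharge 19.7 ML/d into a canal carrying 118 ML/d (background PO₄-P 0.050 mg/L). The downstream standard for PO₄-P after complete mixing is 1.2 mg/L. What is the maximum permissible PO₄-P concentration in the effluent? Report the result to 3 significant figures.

At the limit, (Qr·Cr + Qe·Cₑ)/(Qr + Qe) = 1.2:
Cₑ = (137.7·1.2 − 118.0·0.05000) / 19.70 = 8.088 mg/L.

8.09 mg/L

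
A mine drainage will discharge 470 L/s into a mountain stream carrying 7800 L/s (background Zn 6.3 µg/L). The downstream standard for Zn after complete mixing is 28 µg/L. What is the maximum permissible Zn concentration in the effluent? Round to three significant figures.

388 µg/L

At the limit, (Qr·Cr + Qe·Cₑ)/(Qr + Qe) = 28:
Cₑ = (8270·28 − 7800·6.300) / 470.0 = 388.1 µg/L.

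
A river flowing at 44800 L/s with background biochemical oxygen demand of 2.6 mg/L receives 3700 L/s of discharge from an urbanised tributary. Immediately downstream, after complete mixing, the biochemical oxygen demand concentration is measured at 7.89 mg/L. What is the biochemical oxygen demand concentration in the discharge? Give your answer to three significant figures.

71.9 mg/L

Mass balance: 44800·2.600 + 3700·Cₑ = 48500·7.890
→ Cₑ = (48500·7.890 − 44800·2.600) / 3700 = 71.94 mg/L.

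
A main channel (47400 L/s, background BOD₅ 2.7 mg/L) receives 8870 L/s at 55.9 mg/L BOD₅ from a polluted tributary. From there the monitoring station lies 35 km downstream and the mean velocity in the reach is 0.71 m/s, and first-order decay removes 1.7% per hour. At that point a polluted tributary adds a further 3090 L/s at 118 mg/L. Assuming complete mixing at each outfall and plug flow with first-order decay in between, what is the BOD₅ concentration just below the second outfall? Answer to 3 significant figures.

After mixing, C = (47400·2.700 + 8870·55.90) / 56270 = 623800/56270 = 11.09 mg/L; combined flow 56270 L/s.
Travel time t = 35·1000 / 0.71 = 49300 s = 13.69 h.
1.7%/h lost → k = −ln(1 − 0.017) = 0.01715 h⁻¹.
After decay, C = 11.09 × e^(−kt) = 11.09 × 0.7907 = 8.766 mg/L.
At the second outfall, C = (56270·8.766 + 3090·118.0) / (56270 + 3090) = 14.45 mg/L.

14.5 mg/L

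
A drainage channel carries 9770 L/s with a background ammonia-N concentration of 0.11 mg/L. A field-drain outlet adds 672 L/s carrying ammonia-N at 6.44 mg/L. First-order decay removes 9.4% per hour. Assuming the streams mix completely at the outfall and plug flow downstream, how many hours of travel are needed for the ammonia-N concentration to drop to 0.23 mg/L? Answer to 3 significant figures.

8.21 h

After mixing, C = (9770·0.1100 + 672.0·6.440) / 10440 = 5402/10440 = 0.5174 mg/L.
9.4%/h lost → k = −ln(1 − 0.094) = 0.09872 h⁻¹.
0.5174·exp(−k·t) = 0.23 → t = ln(0.5174/0.23)/k = 29560 s = 8.212 h.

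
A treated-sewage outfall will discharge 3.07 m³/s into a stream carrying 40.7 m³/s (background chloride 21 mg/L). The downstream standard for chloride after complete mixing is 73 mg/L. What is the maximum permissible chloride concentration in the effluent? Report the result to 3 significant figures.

762 mg/L

At the limit, (Qr·Cr + Qe·Cₑ)/(Qr + Qe) = 73:
Cₑ = (43.77·73 − 40.70·21.00) / 3.070 = 762.4 mg/L.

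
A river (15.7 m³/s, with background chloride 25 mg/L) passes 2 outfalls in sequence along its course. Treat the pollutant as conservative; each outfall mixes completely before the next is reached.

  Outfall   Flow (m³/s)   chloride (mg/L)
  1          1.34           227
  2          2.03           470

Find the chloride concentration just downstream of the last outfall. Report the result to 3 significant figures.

86.6 mg/L

After outfall 1: Q = 15.70 + 1.340 = 17.04 m³/s; C = (15.70·25.00 + 1.340·227.0)/17.04 = 40.88 mg/L.
After outfall 2: Q = 17.04 + 2.030 = 19.07 m³/s; C = (17.04·40.88 + 2.030·470.0)/19.07 = 86.56 mg/L.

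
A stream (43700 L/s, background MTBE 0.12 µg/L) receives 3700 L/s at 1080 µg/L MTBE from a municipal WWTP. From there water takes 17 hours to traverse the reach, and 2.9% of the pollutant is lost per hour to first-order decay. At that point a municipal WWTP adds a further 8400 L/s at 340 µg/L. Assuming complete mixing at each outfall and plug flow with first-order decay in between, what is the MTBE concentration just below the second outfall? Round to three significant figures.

Mass balance: C = (43700·0.1200 + 3700·1080) / 47400 = 4001000/47400 = 84.41 µg/L; combined flow 47400 L/s.
2.9%/h lost → k = −ln(1 − 0.029) = 0.02943 h⁻¹.
After decay, C = 84.41 × e^(−kt) = 84.41 × 0.6064 = 51.19 µg/L.
Second outfall: C = (47400·51.19 + 8400·340.0)/55800 = 94.66 µg/L.

94.7 µg/L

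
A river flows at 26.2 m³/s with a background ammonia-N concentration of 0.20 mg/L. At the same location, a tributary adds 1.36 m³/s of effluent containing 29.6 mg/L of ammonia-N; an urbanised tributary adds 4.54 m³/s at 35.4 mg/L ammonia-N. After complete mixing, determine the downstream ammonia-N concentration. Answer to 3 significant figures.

6.42 mg/L

After mixing, C = (26.20·0.2000 + 1.360·29.60 + 4.540·35.40) / 32.10 = 206.2/32.10 = 6.424 mg/L.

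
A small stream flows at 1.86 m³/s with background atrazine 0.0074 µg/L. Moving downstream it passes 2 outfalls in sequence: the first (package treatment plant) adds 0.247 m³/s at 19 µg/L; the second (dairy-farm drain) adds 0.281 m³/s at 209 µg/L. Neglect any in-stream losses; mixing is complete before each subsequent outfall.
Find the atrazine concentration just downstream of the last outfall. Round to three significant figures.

26.6 µg/L

Outfall 1: combined Q = 2.107 m³/s; C = (1.860·0.007400 + 0.2470·19.00)/2.107 = 2.234 µg/L.
Outfall 2: combined Q = 2.388 m³/s; C = (2.107·2.234 + 0.2810·209.0)/2.388 = 26.56 µg/L.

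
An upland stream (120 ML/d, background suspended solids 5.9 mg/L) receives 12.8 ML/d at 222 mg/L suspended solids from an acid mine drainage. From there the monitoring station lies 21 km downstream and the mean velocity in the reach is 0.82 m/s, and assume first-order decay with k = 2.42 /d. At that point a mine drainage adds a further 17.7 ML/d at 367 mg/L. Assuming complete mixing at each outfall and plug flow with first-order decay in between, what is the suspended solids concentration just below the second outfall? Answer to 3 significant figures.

54.7 mg/L

Mass balance: C = (120.0·5.900 + 12.80·222.0) / 132.8 = 3550/132.8 = 26.73 mg/L; combined flow 132.8 ML/d.
Travel time t = 21·1000 / 0.82 = 25610 s = 7.114 h.
Applying C = C₀e^(−kt): 26.73 × 0.4881 = 13.05 mg/L.
At the second outfall, C = (132.8·13.05 + 17.70·367.0) / (132.8 + 17.70) = 54.67 mg/L.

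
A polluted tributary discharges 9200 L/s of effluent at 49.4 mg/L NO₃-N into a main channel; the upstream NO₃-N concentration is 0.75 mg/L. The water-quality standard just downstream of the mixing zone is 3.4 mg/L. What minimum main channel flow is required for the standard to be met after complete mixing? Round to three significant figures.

160000 L/s

Set C_mix = 3.4: (Q·0.7500 + 9200·49.40) / (Q + 9200) = 3.4
→ Q = 9200·(49.40 − 3.4)/(3.4 − 0.7500) = 159700 L/s.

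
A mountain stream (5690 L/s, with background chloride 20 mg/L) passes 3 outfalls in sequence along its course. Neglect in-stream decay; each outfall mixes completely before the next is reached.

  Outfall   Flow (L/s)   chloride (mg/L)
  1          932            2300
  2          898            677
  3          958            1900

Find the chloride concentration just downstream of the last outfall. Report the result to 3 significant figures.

Outfall 1: combined Q = 6622 L/s; C = (5690·20.00 + 932.0·2300)/6622 = 340.9 mg/L.
Outfall 2: combined Q = 7520 L/s; C = (6622·340.9 + 898.0·677.0)/7520 = 381.0 mg/L.
Outfall 3: combined Q = 8478 L/s; C = (7520·381.0 + 958.0·1900)/8478 = 552.7 mg/L.

553 mg/L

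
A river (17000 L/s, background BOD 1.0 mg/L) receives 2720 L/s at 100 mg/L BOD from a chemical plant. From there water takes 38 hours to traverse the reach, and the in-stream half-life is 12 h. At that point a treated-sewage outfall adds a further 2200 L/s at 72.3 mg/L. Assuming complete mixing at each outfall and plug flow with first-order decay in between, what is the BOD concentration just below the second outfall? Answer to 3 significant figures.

8.72 mg/L

Mass balance: C = (17000·1.000 + 2720·100.0) / 19720 = 289000/19720 = 14.66 mg/L; combined flow 19720 L/s.
Half-life 12 h → k = ln 2 / 12 = 0.05776 h⁻¹ = 1.386 d⁻¹.
Applying C = C₀e^(−kt): 14.66 × 0.1114 = 1.632 mg/L.
Second outfall: C = (19720·1.632 + 2200·72.30)/21920 = 8.725 mg/L.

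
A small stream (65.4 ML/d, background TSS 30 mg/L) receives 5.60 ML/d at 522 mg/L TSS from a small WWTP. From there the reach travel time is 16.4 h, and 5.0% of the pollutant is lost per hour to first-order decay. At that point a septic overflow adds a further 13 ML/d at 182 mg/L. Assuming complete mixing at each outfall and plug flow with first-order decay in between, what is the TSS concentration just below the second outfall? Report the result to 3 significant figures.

After mixing, C = (65.40·30.00 + 5.600·522.0) / 71.00 = 4885/71.00 = 68.81 mg/L; combined flow 71.00 ML/d.
5.0%/h lost → k = −ln(1 − 0.05) = 0.05129 h⁻¹.
Decay over the reach: 68.81·exp(−kt) = 68.81·0.4312 = 29.67 mg/L.
At the second outfall, C = (71.00·29.67 + 13.00·182.0) / (71.00 + 13.00) = 53.24 mg/L.

53.2 mg/L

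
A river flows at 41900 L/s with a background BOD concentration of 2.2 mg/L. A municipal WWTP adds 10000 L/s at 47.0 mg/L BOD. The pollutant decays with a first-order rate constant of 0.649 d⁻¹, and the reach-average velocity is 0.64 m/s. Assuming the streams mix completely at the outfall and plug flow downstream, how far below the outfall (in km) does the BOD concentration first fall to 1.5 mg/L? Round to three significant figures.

168 km

Mixed concentration C = ΣQC/ΣQ = (41900·2.200 + 10000·47.00) / 51900 = 562200/51900 = 10.83 mg/L.
Set 10.83·exp(−k·t) = 1.5 → t = ln(10.83/1.5)/k = 263200 s = 73.11 h.
Distance = v·t = 0.64·263200 = 168400 m = 168.4 km.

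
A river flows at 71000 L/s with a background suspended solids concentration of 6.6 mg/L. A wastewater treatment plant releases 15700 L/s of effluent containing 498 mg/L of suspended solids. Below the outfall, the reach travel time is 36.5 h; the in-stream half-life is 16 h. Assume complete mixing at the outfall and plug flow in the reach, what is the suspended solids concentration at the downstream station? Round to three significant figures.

Mixed concentration C = ΣQC/ΣQ = (71000·6.600 + 15700·498.0) / 86700 = 8287000/86700 = 95.58 mg/L.
Half-life 16 h → k = ln 2 / 16 = 0.04332 h⁻¹ = 1.040 d⁻¹.
Decay over the reach: 95.58·exp(−kt) = 95.58·0.2057 = 19.66 mg/L.

19.7 mg/L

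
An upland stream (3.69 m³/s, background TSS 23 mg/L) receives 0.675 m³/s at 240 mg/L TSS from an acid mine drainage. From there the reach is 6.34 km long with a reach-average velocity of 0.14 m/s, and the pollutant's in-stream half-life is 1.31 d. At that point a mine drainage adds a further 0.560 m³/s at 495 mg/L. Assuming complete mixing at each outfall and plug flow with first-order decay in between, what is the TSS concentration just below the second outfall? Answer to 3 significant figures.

Mixed concentration C = ΣQC/ΣQ = (3.690·23.00 + 0.6750·240.0) / 4.365 = 246.9/4.365 = 56.56 mg/L; combined flow 4.365 m³/s.
Travel time t = 6.34·1000 / 0.14 = 45290 s = 12.58 h.
Half-life 1.31 d → k = ln 2 / 1.31 = 0.5291 d⁻¹.
First-order decay: C = 56.56·exp(−k·t) = 56.56·0.7578 = 42.86 mg/L.
Second outfall: C = (4.365·42.86 + 0.5600·495.0)/4.925 = 94.27 mg/L.

94.3 mg/L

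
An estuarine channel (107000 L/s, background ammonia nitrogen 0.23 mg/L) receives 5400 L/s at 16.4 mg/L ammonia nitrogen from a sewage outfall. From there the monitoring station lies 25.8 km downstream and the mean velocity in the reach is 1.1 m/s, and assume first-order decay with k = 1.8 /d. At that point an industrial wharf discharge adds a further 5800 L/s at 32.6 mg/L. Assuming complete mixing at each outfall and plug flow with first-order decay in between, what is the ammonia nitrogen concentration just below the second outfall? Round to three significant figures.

2.19 mg/L

Mixed concentration C = ΣQC/ΣQ = (107000·0.2300 + 5400·16.40) / 112400 = 113200/112400 = 1.007 mg/L; combined flow 112400 L/s.
Travel time t = 25.8·1000 / 1.1 = 23450 s = 6.515 h.
First-order decay: C = 1.007·exp(−k·t) = 1.007·0.6135 = 0.6177 mg/L.
At the second outfall, C = (112400·0.6177 + 5800·32.60) / (112400 + 5800) = 2.187 mg/L.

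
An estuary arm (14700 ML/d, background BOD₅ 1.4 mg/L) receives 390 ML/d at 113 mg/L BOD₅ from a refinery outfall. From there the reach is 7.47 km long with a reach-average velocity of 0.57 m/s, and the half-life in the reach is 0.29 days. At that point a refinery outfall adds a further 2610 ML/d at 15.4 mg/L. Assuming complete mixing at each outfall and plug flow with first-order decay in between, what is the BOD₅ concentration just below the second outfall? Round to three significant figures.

4.81 mg/L

Conservation of mass: C = (14700·1.400 + 390.0·113.0) / 15090 = 64650/15090 = 4.284 mg/L; combined flow 15090 ML/d.
Travel time t = 7.47·1000 / 0.57 = 13110 s = 3.640 h.
Half-life 0.29 d → k = ln 2 / 0.29 = 2.390 d⁻¹.
After decay, C = 4.284 × e^(−kt) = 4.284 × 0.6959 = 2.981 mg/L.
Second outfall: C = (15090·2.981 + 2610·15.40)/17700 = 4.813 mg/L.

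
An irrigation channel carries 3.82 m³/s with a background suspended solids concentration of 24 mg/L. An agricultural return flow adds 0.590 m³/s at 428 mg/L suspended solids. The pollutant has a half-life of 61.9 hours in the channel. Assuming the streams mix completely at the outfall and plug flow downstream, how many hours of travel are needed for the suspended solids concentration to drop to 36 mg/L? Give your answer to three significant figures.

After mixing, C = (3.820·24.00 + 0.5900·428.0) / 4.410 = 344.2/4.410 = 78.05 mg/L.
Half-life 61.9 h → k = ln 2 / 61.9 = 0.01120 h⁻¹ = 0.2687 d⁻¹.
78.05·exp(−k·t) = 36 → t = ln(78.05/36)/k = 248800 s = 69.11 h.

69.1 h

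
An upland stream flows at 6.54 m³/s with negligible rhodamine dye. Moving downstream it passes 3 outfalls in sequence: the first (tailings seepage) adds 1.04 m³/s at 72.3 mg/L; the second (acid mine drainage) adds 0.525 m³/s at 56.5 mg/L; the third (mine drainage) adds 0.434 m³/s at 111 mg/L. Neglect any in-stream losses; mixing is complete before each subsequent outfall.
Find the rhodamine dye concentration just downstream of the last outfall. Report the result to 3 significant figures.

Below outfall 1: Q → 7.580 m³/s, C = (6.540·0 + 1.040·72.30)/7.580 = 9.920 mg/L.
Below outfall 2: Q → 8.105 m³/s, C = (7.580·9.920 + 0.5250·56.50)/8.105 = 12.94 mg/L.
Below outfall 3: Q → 8.539 m³/s, C = (8.105·12.94 + 0.4340·111.0)/8.539 = 17.92 mg/L.

17.9 mg/L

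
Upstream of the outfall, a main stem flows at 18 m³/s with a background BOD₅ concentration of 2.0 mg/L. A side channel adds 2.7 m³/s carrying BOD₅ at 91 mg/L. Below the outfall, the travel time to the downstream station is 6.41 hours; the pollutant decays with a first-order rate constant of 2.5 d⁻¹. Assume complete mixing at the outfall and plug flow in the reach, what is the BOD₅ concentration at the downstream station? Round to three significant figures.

After mixing, C = (18.00·2.000 + 2.700·91.00) / 20.70 = 281.7/20.70 = 13.61 mg/L.
Applying C = C₀e^(−kt): 13.61 × 0.5129 = 6.980 mg/L.

6.98 mg/L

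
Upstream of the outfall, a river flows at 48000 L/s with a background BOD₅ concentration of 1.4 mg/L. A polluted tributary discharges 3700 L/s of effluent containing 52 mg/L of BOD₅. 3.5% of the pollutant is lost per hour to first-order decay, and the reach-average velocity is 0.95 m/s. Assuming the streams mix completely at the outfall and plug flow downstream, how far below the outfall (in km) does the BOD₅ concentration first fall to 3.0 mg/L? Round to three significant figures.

49.4 km

Conservation of mass: C = (48000·1.400 + 3700·52.00) / 51700 = 259600/51700 = 5.021 mg/L.
3.5%/h lost → k = −ln(1 − 0.035) = 0.03563 h⁻¹.
Set 5.021·exp(−k·t) = 3.0 → t = ln(5.021/3.0)/k = 52050 s = 14.46 h.
Distance = v·t = 0.95·52050 = 49440 m = 49.44 km.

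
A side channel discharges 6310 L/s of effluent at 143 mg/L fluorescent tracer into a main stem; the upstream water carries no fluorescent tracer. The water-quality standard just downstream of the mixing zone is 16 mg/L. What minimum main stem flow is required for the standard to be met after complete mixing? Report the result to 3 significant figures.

50100 L/s

Set C_mix = 16: (Q·0 + 6310·143.0) / (Q + 6310) = 16
→ Q = 6310·(143.0 − 16)/(16 − 0) = 50090 L/s.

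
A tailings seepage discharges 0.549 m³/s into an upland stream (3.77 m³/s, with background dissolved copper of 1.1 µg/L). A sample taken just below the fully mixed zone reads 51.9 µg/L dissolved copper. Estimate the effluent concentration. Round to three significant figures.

401 µg/L

Mass balance: 3.770·1.100 + 0.5490·Cₑ = 4.319·51.90
→ Cₑ = (4.319·51.90 − 3.770·1.100) / 0.5490 = 400.7 µg/L.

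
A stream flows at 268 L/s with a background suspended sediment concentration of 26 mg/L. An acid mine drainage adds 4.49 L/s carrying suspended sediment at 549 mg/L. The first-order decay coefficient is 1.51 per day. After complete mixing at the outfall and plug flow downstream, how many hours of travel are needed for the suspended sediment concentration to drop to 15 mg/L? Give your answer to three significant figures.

Mixed concentration C = ΣQC/ΣQ = (268.0·26.00 + 4.490·549.0) / 272.5 = 9433/272.5 = 34.62 mg/L.
34.62·exp(−k·t) = 15 → t = ln(34.62/15)/k = 47850 s = 13.29 h.

13.3 h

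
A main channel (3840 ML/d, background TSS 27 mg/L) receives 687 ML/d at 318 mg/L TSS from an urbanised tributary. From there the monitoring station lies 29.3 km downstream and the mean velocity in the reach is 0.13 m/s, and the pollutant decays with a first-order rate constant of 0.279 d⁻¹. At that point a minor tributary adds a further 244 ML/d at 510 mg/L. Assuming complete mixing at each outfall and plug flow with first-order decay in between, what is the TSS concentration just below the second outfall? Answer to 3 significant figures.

Conservation of mass: C = (3840·27.00 + 687.0·318.0) / 4527 = 322100/4527 = 71.16 mg/L; combined flow 4527 ML/d.
Travel time t = 29.3·1000 / 0.13 = 225400 s = 62.61 h.
First-order decay: C = 71.16·exp(−k·t) = 71.16·0.4830 = 34.37 mg/L.
At the second outfall, C = (4527·34.37 + 244.0·510.0) / (4527 + 244.0) = 58.69 mg/L.

58.7 mg/L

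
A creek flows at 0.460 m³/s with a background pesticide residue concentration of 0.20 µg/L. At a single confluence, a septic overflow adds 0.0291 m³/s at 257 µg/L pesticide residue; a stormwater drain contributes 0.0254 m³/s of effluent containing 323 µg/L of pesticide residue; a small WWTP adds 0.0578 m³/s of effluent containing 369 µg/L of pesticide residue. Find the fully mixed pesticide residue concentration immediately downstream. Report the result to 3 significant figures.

Mass balance: C = (0.4600·0.2000 + 0.02910·257.0 + 0.02540·323.0 + 0.05780·369.0) / 0.5723 = 37.10/0.5723 = 64.83 µg/L.

64.8 µg/L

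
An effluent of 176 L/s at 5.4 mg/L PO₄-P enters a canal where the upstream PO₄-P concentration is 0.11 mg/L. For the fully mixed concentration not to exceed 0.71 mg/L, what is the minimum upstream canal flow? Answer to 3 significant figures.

1380 L/s

Set C_mix = 0.71: (Q·0.1100 + 176.0·5.400) / (Q + 176.0) = 0.71
→ Q = 176.0·(5.400 − 0.71)/(0.71 − 0.1100) = 1376 L/s.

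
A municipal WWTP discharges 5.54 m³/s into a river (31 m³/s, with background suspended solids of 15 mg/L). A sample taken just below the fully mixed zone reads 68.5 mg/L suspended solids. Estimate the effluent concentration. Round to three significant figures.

Mass balance: 31.00·15.00 + 5.540·Cₑ = 36.54·68.50
→ Cₑ = (36.54·68.50 − 31.00·15.00) / 5.540 = 367.9 mg/L.

368 mg/L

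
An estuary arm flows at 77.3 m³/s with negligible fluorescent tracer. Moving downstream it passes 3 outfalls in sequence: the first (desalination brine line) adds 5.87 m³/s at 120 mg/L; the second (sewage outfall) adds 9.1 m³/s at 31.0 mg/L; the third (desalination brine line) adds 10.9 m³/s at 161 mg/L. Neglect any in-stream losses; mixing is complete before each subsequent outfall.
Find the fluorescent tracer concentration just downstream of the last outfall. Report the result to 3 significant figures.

Below outfall 1: Q → 83.17 m³/s, C = (77.30·0 + 5.870·120.0)/83.17 = 8.469 mg/L.
Below outfall 2: Q → 92.27 m³/s, C = (83.17·8.469 + 9.100·31.00)/92.27 = 10.69 mg/L.
Below outfall 3: Q → 103.2 m³/s, C = (92.27·10.69 + 10.90·161.0)/103.2 = 26.57 mg/L.

26.6 mg/L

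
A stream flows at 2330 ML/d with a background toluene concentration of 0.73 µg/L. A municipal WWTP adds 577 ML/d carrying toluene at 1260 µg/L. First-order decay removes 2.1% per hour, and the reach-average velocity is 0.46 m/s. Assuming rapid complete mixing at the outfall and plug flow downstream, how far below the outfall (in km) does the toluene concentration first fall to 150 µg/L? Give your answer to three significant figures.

40.1 km

Flow-weighted average: C = (2330·0.7300 + 577.0·1260) / 2907 = 728700/2907 = 250.7 µg/L.
2.1%/h lost → k = −ln(1 − 0.021) = 0.02122 h⁻¹.
Set 250.7·exp(−k·t) = 150 → t = ln(250.7/150)/k = 87110 s = 24.20 h.
Distance = v·t = 0.46·87110 = 40070 m = 40.07 km.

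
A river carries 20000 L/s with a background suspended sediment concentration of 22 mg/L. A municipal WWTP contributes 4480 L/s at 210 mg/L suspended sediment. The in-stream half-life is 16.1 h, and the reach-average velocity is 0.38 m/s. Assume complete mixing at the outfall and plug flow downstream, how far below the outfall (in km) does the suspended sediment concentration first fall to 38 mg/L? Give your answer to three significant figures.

Conservation of mass: C = (20000·22.00 + 4480·210.0) / 24480 = 1381000/24480 = 56.41 mg/L.
Half-life 16.1 h → k = ln 2 / 16.1 = 0.04305 h⁻¹ = 1.033 d⁻¹.
Set 56.41·exp(−k·t) = 38 → t = ln(56.41/38)/k = 33030 s = 9.174 h.
Distance = v·t = 0.38·33030 = 12550 m = 12.55 km.

12.6 km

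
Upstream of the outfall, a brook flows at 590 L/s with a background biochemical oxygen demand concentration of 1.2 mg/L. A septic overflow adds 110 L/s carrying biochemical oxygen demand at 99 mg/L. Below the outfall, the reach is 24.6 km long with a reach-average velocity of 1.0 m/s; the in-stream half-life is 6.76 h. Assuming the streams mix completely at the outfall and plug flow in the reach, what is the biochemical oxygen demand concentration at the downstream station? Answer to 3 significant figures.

8.22 mg/L

Conservation of mass: C = (590.0·1.200 + 110.0·99.00) / 700.0 = 11600/700.0 = 16.57 mg/L.
Travel time t = 24.6·1000 / 1.0 = 24600 s = 6.833 h.
Half-life 6.76 h → k = ln 2 / 6.76 = 0.1025 h⁻¹ = 2.461 d⁻¹.
After decay, C = 16.57 × e^(−kt) = 16.57 × 0.4963 = 8.222 mg/L.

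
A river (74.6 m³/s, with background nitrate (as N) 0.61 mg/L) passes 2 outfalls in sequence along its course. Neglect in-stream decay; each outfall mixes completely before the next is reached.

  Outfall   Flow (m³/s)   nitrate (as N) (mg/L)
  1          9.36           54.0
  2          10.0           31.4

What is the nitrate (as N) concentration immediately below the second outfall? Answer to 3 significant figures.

Below outfall 1: Q → 83.96 m³/s, C = (74.60·0.6100 + 9.360·54.00)/83.96 = 6.562 mg/L.
Below outfall 2: Q → 93.96 m³/s, C = (83.96·6.562 + 10.00·31.40)/93.96 = 9.205 mg/L.

9.21 mg/L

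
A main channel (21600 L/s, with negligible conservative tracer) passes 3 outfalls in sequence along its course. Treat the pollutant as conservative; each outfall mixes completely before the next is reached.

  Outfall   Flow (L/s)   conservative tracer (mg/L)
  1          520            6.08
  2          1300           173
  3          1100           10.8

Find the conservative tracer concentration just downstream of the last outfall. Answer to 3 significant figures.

After outfall 1: Q = 21600 + 520.0 = 22120 L/s; C = (21600·0 + 520.0·6.080)/22120 = 0.1429 mg/L.
After outfall 2: Q = 22120 + 1300 = 23420 L/s; C = (22120·0.1429 + 1300·173.0)/23420 = 9.738 mg/L.
After outfall 3: Q = 23420 + 1100 = 24520 L/s; C = (23420·9.738 + 1100·10.80)/24520 = 9.786 mg/L.

9.79 mg/L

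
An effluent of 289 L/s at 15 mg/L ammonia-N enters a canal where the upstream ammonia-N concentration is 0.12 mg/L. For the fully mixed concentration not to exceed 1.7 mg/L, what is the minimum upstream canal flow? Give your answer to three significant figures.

Set C_mix = 1.7: (Q·0.1200 + 289.0·15.00) / (Q + 289.0) = 1.7
→ Q = 289.0·(15.00 − 1.7)/(1.7 − 0.1200) = 2433 L/s.

2430 L/s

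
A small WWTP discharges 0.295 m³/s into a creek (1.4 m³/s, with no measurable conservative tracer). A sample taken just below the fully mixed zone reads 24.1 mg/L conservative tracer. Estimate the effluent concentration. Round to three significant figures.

Mass balance: 1.400·0 + 0.2950·Cₑ = 1.695·24.10
→ Cₑ = (1.695·24.10 − 1.400·0) / 0.2950 = 138.5 mg/L.

138 mg/L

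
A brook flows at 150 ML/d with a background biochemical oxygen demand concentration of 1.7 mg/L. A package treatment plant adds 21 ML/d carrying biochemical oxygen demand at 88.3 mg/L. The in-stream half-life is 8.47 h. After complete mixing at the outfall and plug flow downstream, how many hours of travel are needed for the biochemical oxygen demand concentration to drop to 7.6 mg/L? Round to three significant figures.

Conservation of mass: C = (150.0·1.700 + 21.00·88.30) / 171.0 = 2109/171.0 = 12.34 mg/L.
Half-life 8.47 h → k = ln 2 / 8.47 = 0.08184 h⁻¹ = 1.964 d⁻¹.
12.34·exp(−k·t) = 7.6 → t = ln(12.34/7.6)/k = 21300 s = 5.918 h.

5.92 h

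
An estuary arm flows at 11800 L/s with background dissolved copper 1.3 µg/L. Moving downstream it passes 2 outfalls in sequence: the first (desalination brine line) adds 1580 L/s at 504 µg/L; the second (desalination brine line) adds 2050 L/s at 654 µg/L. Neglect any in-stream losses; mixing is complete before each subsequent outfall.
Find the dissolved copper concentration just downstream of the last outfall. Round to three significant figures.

After outfall 1: Q = 11800 + 1580 = 13380 L/s; C = (11800·1.300 + 1580·504.0)/13380 = 60.66 µg/L.
After outfall 2: Q = 13380 + 2050 = 15430 L/s; C = (13380·60.66 + 2050·654.0)/15430 = 139.5 µg/L.

139 µg/L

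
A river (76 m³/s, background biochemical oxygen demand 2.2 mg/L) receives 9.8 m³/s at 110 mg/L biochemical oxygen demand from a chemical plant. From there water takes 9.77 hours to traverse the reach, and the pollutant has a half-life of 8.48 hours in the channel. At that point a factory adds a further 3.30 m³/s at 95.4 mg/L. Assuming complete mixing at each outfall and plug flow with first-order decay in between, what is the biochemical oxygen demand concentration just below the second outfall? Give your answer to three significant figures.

Flow-weighted average: C = (76.00·2.200 + 9.800·110.0) / 85.80 = 1245/85.80 = 14.51 mg/L; combined flow 85.80 m³/s.
Half-life 8.48 h → k = ln 2 / 8.48 = 0.08174 h⁻¹ = 1.962 d⁻¹.
After decay, C = 14.51 × e^(−kt) = 14.51 × 0.4500 = 6.530 mg/L.
Second outfall: C = (85.80·6.530 + 3.300·95.40)/89.10 = 9.822 mg/L.

9.82 mg/L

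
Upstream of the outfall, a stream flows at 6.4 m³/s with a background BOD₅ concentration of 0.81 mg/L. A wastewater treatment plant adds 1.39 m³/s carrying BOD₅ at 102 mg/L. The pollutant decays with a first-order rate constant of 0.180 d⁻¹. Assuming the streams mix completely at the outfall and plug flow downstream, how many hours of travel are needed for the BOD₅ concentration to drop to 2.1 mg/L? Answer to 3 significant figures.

Mass balance: C = (6.400·0.8100 + 1.390·102.0) / 7.790 = 147.0/7.790 = 18.87 mg/L.
18.87·exp(−k·t) = 2.1 → t = ln(18.87/2.1)/k = 1054000 s = 292.7 h.

293 h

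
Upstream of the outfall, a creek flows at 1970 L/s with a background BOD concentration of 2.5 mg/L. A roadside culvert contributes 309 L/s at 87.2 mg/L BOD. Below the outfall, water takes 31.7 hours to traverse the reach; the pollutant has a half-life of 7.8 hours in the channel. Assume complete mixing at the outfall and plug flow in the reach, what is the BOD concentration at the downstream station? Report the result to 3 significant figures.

0.836 mg/L

Mixed concentration C = ΣQC/ΣQ = (1970·2.500 + 309.0·87.20) / 2279 = 31870/2279 = 13.98 mg/L.
Half-life 7.8 h → k = ln 2 / 7.8 = 0.08887 h⁻¹ = 2.133 d⁻¹.
Decay over the reach: 13.98·exp(−kt) = 13.98·0.05978 = 0.8360 mg/L.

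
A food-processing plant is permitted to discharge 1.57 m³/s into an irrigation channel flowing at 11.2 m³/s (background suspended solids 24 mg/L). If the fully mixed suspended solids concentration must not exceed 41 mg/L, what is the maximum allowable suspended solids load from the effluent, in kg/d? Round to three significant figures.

Mass balance at the limit: 11.20·24.00 + 1.570·Cₑ = 12.77·41 → Cₑ = 162.3 mg/L.
Load = 1.570 m³/s × 162.3 g/m³ × 86 400 s/d = 22010 kg/d.

22000 kg/d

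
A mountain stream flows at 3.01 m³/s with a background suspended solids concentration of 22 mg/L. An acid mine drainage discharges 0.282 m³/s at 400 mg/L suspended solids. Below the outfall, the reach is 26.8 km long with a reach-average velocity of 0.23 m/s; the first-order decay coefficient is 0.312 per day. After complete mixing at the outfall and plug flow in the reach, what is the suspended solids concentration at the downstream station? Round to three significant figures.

Flow-weighted average: C = (3.010·22.00 + 0.2820·400.0) / 3.292 = 179.0/3.292 = 54.38 mg/L.
Travel time t = 26.8·1000 / 0.23 = 116500 s = 32.37 h.
First-order decay: C = 54.38·exp(−k·t) = 54.38·0.6565 = 35.70 mg/L.

35.7 mg/L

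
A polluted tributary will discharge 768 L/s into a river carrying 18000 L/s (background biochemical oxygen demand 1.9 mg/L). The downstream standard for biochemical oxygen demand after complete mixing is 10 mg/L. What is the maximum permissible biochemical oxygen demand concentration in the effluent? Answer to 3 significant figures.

200 mg/L

At the limit, (Qr·Cr + Qe·Cₑ)/(Qr + Qe) = 10:
Cₑ = (18770·10 − 18000·1.900) / 768.0 = 199.8 mg/L.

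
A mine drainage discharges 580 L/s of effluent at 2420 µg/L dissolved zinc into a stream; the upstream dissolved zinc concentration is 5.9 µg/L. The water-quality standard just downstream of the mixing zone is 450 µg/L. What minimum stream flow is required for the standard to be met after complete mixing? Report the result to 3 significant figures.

Set C_mix = 450: (Q·5.900 + 580.0·2420) / (Q + 580.0) = 450
→ Q = 580.0·(2420 − 450)/(450 − 5.900) = 2573 L/s.

2570 L/s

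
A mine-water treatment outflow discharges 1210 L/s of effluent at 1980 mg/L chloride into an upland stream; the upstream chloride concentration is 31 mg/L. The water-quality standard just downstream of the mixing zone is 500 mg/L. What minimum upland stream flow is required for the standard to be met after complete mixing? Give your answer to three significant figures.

Set C_mix = 500: (Q·31.00 + 1210·1980) / (Q + 1210) = 500
→ Q = 1210·(1980 − 500)/(500 − 31.00) = 3818 L/s.

3820 L/s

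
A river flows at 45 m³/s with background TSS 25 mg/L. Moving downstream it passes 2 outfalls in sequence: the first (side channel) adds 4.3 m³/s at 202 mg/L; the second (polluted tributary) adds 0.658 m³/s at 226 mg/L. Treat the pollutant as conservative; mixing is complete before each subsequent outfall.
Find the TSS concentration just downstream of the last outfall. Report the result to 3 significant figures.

Outfall 1: combined Q = 49.30 m³/s; C = (45.00·25.00 + 4.300·202.0)/49.30 = 40.44 mg/L.
Outfall 2: combined Q = 49.96 m³/s; C = (49.30·40.44 + 0.6580·226.0)/49.96 = 42.88 mg/L.

42.9 mg/L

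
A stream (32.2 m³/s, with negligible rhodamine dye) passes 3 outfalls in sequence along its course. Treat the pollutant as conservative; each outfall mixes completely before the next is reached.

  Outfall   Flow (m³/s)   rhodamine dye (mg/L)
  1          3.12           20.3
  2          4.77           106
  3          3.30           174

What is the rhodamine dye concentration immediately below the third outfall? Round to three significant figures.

After outfall 1: Q = 32.20 + 3.120 = 35.32 m³/s; C = (32.20·0 + 3.120·20.30)/35.32 = 1.793 mg/L.
After outfall 2: Q = 35.32 + 4.770 = 40.09 m³/s; C = (35.32·1.793 + 4.770·106.0)/40.09 = 14.19 mg/L.
After outfall 3: Q = 40.09 + 3.300 = 43.39 m³/s; C = (40.09·14.19 + 3.300·174.0)/43.39 = 26.35 mg/L.

26.3 mg/L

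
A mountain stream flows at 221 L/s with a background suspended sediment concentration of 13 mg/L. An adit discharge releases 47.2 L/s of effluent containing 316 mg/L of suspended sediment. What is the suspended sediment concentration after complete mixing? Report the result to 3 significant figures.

66.3 mg/L

After mixing, C = (221.0·13.00 + 47.20·316.0) / 268.2 = 17790/268.2 = 66.32 mg/L.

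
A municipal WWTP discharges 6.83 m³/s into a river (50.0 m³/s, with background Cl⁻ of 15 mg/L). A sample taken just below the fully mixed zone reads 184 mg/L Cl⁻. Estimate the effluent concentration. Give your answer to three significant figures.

1420 mg/L

Mass balance: 50.00·15.00 + 6.830·Cₑ = 56.83·184.0
→ Cₑ = (56.83·184.0 − 50.00·15.00) / 6.830 = 1421 mg/L.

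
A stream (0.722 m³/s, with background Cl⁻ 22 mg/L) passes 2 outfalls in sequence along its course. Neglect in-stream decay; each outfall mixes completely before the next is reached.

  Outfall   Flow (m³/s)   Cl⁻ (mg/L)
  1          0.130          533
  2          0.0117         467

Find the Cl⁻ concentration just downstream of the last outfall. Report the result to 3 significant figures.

Outfall 1: combined Q = 0.8520 m³/s; C = (0.7220·22.00 + 0.1300·533.0)/0.8520 = 99.97 mg/L.
Outfall 2: combined Q = 0.8637 m³/s; C = (0.8520·99.97 + 0.01170·467.0)/0.8637 = 104.9 mg/L.

105 mg/L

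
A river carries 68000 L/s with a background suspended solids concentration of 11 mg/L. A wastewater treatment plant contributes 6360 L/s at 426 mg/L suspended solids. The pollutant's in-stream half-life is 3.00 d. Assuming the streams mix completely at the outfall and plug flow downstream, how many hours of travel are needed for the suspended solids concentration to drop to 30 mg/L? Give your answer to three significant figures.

45.5 h

Mass balance: C = (68000·11.00 + 6360·426.0) / 74360 = 3457000/74360 = 46.49 mg/L.
Half-life 3.00 d → k = ln 2 / 3.00 = 0.2310 d⁻¹.
46.49·exp(−k·t) = 30 → t = ln(46.49/30)/k = 163800 s = 45.51 h.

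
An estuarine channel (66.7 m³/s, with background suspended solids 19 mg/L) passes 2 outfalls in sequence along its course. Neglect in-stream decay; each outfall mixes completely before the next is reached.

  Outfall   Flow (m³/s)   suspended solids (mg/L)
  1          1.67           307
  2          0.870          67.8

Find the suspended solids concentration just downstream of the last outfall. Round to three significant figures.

26.6 mg/L

Below outfall 1: Q → 68.37 m³/s, C = (66.70·19.00 + 1.670·307.0)/68.37 = 26.03 mg/L.
Below outfall 2: Q → 69.24 m³/s, C = (68.37·26.03 + 0.8700·67.80)/69.24 = 26.56 mg/L.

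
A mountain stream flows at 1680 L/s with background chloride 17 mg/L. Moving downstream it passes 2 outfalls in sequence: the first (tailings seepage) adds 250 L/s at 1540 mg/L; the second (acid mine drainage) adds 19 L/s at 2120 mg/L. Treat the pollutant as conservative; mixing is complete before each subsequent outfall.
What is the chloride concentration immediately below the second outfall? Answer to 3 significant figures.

233 mg/L

Outfall 1: combined Q = 1930 L/s; C = (1680·17.00 + 250.0·1540)/1930 = 214.3 mg/L.
Outfall 2: combined Q = 1949 L/s; C = (1930·214.3 + 19.00·2120)/1949 = 232.9 mg/L.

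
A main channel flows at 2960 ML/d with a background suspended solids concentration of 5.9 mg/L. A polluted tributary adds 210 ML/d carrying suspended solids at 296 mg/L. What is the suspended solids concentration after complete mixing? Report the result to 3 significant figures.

25.1 mg/L

Mass balance: C = (2960·5.900 + 210.0·296.0) / 3170 = 79620/3170 = 25.12 mg/L.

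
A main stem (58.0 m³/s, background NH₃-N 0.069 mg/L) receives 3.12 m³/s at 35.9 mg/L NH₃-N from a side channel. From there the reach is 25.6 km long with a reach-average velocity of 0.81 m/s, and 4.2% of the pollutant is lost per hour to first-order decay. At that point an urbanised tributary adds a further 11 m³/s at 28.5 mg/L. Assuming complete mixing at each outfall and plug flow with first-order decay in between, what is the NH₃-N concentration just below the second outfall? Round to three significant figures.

5.45 mg/L

Conservation of mass: C = (58.00·0.06900 + 3.120·35.90) / 61.12 = 116.0/61.12 = 1.898 mg/L; combined flow 61.12 m³/s.
Travel time t = 25.6·1000 / 0.81 = 31600 s = 8.779 h.
4.2%/h lost → k = −ln(1 − 0.042) = 0.04291 h⁻¹.
After decay, C = 1.898 × e^(−kt) = 1.898 × 0.6861 = 1.302 mg/L.
Second outfall: C = (61.12·1.302 + 11.00·28.50)/72.12 = 5.451 mg/L.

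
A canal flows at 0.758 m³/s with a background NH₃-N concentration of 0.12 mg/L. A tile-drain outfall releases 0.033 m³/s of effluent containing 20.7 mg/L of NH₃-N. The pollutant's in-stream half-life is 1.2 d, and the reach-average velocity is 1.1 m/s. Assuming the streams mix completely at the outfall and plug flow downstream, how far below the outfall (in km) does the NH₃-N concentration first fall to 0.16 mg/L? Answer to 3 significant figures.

298 km

After mixing, C = (0.7580·0.1200 + 0.03300·20.70) / 0.7910 = 0.7741/0.7910 = 0.9786 mg/L.
Half-life 1.2 d → k = ln 2 / 1.2 = 0.5776 d⁻¹.
Set 0.9786·exp(−k·t) = 0.16 → t = ln(0.9786/0.16)/k = 270900 s = 75.24 h.
Distance = v·t = 1.1·270900 = 298000 m = 298.0 km.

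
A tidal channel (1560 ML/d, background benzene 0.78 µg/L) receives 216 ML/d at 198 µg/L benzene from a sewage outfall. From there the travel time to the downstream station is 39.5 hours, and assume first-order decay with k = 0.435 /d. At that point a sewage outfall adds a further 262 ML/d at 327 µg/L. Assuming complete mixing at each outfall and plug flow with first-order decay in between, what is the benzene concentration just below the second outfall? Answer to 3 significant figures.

52.6 µg/L

Flow-weighted average: C = (1560·0.7800 + 216.0·198.0) / 1776 = 43980/1776 = 24.77 µg/L; combined flow 1776 ML/d.
First-order decay: C = 24.77·exp(−k·t) = 24.77·0.4887 = 12.10 µg/L.
At the second outfall, C = (1776·12.10 + 262.0·327.0) / (1776 + 262.0) = 52.59 µg/L.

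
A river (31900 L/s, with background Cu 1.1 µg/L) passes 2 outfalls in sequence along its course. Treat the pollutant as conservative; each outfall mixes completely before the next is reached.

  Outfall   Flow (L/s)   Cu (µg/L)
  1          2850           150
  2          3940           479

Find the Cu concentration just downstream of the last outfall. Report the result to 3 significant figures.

60.7 µg/L

Outfall 1: combined Q = 34750 L/s; C = (31900·1.100 + 2850·150.0)/34750 = 13.31 µg/L.
Outfall 2: combined Q = 38690 L/s; C = (34750·13.31 + 3940·479.0)/38690 = 60.74 µg/L.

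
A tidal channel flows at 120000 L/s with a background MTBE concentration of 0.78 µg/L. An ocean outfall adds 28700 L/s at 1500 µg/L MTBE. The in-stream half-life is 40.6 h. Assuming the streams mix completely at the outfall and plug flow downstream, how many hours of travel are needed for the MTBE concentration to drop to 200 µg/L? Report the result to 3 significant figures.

21.8 h

Conservation of mass: C = (120000·0.7800 + 28700·1500) / 148700 = 43140000/148700 = 290.1 µg/L.
Half-life 40.6 h → k = ln 2 / 40.6 = 0.01707 h⁻¹ = 0.4097 d⁻¹.
290.1·exp(−k·t) = 200 → t = ln(290.1/200)/k = 78450 s = 21.79 h.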